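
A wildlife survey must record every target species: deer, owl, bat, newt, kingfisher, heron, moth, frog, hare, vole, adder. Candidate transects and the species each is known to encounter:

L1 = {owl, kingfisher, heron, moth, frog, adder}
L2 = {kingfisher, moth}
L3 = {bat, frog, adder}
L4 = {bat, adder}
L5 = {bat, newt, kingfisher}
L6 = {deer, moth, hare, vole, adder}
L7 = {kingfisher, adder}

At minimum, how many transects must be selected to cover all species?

L1, L5, L6 together cover {deer, owl, bat, newt, kingfisher, heron, moth, frog, hare, vole, adder} — every species.
No 2 of the 7 transects cover everything (all 21 pairs fall short), so 3 is minimum.

3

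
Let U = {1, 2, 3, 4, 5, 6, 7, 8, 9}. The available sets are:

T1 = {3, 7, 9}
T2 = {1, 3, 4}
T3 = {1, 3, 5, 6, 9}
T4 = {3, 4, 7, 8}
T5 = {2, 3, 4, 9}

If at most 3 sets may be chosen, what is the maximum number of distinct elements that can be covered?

Choosing T3, T4, T5 covers {1, 2, 3, 4, 5, 6, 7, 8, 9} — 9 elements.
That is all 9 elements.

9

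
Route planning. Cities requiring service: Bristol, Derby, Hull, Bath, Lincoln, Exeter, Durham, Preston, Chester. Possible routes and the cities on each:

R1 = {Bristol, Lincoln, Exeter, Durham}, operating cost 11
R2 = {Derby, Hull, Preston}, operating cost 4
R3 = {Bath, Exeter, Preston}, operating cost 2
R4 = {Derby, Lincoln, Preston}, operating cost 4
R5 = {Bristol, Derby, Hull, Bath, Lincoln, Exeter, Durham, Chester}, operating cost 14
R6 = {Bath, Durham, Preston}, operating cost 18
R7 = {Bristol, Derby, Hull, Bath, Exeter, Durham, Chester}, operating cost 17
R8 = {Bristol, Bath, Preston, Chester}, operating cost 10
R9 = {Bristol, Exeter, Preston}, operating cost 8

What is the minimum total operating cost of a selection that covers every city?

R3, R5 cover every city at operating cost 2 + 14 = 16.
Any cover uses at least 2 routes; among all covering selections none totals below 16.
Greedy by coverage-per-operating cost would pick R3, R2, R5 for 20 — worse than the optimum 16.

16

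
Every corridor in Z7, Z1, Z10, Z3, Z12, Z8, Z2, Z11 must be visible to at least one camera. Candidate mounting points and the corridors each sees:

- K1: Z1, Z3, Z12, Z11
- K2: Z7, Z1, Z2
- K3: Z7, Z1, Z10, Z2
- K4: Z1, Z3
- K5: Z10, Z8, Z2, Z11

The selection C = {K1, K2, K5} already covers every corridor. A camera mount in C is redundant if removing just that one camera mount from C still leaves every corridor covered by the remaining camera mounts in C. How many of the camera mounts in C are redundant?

0

Drop K1: Z3, Z12 uncovered — not redundant.
Drop K2: Z7 uncovered — not redundant.
Drop K5: Z10, Z8 uncovered — not redundant.
None of the camera mounts in C is redundant.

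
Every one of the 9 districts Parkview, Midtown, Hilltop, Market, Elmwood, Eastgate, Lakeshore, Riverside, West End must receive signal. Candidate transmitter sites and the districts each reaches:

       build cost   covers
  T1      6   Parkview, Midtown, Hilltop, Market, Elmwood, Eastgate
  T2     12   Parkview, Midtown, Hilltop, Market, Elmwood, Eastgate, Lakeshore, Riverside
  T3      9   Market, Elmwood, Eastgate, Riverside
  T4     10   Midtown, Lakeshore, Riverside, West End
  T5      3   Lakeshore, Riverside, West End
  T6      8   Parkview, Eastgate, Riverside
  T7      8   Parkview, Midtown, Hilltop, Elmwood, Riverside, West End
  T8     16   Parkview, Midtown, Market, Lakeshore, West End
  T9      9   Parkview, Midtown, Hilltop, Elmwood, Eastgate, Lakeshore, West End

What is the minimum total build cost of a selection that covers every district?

9

T1, T5 cover every district at build cost 6 + 3 = 9.
Any cover uses at least 2 transmitter sites; among all covering selections none totals below 9.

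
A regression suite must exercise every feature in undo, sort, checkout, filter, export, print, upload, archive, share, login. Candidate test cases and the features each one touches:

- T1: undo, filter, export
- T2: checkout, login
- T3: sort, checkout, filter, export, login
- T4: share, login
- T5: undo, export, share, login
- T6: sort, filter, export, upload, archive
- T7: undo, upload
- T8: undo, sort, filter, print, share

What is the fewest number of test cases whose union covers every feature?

T2, T6, T8 together cover {undo, sort, checkout, filter, export, print, upload, archive, share, login} — every feature.
No 2 of the 8 test cases cover everything (all 28 pairs fall short), so 3 is minimum.

3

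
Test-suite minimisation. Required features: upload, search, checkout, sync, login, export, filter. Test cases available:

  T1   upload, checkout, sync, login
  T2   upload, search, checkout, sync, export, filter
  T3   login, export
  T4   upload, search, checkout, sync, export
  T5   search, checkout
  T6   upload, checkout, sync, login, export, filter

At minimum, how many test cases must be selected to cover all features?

T1, T2 together cover {upload, search, checkout, sync, login, export, filter} — every feature.
No single test case contains all 7 features, so 2 is optimal.

2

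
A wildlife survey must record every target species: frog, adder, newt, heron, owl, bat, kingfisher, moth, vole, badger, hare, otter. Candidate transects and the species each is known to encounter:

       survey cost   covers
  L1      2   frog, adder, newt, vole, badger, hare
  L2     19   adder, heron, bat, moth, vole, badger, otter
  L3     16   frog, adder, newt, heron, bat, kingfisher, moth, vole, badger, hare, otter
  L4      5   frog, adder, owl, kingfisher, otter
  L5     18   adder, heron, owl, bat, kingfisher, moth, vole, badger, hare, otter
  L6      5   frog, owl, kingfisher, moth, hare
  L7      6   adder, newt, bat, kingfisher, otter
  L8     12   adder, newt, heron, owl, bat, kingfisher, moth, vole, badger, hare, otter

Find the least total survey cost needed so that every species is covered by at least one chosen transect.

14

L1, L8 cover every species at survey cost 2 + 12 = 14.
Any cover uses at least 2 transects; among all covering selections none totals below 14.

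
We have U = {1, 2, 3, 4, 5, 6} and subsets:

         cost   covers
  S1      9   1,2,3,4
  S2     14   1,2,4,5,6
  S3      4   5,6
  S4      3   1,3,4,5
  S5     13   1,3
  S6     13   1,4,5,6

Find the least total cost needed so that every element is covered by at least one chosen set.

13

S1, S3 cover every element at cost 9 + 4 = 13.
Any cover uses at least 2 sets; among all covering selections none totals below 13.
Greedy by coverage-per-cost would pick S4, S3, S1 for 16 — worse than the optimum 13.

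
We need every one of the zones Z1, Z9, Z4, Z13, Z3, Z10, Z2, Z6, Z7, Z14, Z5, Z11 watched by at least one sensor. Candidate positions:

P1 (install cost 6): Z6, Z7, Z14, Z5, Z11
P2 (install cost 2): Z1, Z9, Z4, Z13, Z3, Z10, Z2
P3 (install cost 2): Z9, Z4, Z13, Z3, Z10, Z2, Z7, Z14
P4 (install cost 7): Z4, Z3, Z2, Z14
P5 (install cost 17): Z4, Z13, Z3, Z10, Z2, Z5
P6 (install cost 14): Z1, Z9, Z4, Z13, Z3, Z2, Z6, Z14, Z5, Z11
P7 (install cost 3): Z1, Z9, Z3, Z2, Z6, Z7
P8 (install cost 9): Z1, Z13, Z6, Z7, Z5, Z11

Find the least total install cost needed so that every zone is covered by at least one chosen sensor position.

P1, P2 cover every zone at install cost 6 + 2 = 8.
Any cover uses at least 2 sensor positions; among all covering selections none totals below 8.

8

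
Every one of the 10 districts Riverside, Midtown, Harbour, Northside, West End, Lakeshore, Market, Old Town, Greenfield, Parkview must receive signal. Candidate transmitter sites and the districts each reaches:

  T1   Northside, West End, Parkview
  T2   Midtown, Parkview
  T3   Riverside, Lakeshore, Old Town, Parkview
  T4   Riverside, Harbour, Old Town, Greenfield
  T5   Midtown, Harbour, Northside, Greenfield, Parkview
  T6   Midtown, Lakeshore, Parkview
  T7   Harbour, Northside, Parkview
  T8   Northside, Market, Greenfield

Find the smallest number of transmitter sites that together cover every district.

T1, T3, T5, T8 together cover {Riverside, Midtown, Harbour, Northside, West End, Lakeshore, Market, Old Town, Greenfield, Parkview} — every district.
No 3 of the 8 transmitter sites cover everything (all 56 triples fall short), so 4 is minimum.

4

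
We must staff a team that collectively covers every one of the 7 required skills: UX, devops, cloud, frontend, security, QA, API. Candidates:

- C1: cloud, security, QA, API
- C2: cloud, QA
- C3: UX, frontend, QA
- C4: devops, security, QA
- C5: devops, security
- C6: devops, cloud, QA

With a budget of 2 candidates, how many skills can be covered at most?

Choosing C1, C3 covers {UX, cloud, frontend, security, QA, API} — 6 skills.
No choice of 2 candidates does better; here devops is left uncovered.

6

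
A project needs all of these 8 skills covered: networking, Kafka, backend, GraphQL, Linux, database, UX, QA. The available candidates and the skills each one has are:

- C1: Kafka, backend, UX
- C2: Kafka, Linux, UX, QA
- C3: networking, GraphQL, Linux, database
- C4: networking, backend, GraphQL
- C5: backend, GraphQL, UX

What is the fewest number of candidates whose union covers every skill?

C1, C2, C3 together cover {networking, Kafka, backend, GraphQL, Linux, database, UX, QA} — every skill.
No 2 of the 5 candidates cover everything (all 10 pairs fall short), so 3 is minimum.

3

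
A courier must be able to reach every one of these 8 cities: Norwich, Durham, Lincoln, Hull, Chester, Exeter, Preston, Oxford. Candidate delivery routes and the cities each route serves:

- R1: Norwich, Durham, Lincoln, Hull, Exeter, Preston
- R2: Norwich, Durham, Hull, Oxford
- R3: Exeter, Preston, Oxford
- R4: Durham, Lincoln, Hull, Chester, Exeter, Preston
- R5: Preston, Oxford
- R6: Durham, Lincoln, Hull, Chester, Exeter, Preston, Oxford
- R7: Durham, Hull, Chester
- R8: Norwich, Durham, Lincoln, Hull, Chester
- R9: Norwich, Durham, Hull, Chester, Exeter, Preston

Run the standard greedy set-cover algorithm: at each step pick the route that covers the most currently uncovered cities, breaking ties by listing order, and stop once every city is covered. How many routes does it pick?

2

Pick 1: R6 covers 7 new cities (Durham, Lincoln, Hull, Chester, Exeter, Preston, Oxford).
Pick 2: R1 covers 1 new cities (Norwich).
Greedy uses 2 routes.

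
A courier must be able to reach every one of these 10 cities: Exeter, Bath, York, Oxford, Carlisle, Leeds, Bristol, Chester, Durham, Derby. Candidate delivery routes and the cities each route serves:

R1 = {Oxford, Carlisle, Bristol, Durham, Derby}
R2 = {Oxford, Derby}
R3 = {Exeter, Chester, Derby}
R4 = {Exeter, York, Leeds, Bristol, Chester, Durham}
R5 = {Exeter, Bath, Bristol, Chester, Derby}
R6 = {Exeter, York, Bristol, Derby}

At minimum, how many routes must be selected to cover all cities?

R1, R4, R5 together cover {Exeter, Bath, York, Oxford, Carlisle, Leeds, Bristol, Chester, Durham, Derby} — every city.
No 2 of the 6 routes cover everything (all 15 pairs fall short), so 3 is minimum.

3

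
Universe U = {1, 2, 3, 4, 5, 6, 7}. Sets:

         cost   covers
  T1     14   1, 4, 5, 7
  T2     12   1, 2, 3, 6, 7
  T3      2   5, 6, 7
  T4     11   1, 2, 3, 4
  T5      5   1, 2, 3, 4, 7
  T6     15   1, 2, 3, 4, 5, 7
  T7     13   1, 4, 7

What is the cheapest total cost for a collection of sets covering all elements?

T3, T5 cover every element at cost 2 + 5 = 7.
Any cover uses at least 2 sets; among all covering selections none totals below 7.

7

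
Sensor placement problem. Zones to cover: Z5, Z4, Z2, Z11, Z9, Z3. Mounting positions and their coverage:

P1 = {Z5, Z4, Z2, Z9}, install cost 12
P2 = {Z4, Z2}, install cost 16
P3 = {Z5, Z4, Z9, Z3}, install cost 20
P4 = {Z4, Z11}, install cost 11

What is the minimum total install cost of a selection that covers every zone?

P1, P3, P4 cover every zone at install cost 12 + 20 + 11 = 43.
Any cover uses at least 3 sensor positions; among all covering selections none totals below 43.

43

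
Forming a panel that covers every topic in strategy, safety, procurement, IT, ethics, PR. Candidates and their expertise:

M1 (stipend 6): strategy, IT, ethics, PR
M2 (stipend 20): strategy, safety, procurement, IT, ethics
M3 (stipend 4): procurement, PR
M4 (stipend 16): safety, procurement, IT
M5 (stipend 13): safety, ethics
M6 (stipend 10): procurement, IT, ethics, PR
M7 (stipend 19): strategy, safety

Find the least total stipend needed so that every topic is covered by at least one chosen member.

22

M1, M4 cover every topic at stipend 6 + 16 = 22.
Any cover uses at least 2 members; among all covering selections none totals below 22.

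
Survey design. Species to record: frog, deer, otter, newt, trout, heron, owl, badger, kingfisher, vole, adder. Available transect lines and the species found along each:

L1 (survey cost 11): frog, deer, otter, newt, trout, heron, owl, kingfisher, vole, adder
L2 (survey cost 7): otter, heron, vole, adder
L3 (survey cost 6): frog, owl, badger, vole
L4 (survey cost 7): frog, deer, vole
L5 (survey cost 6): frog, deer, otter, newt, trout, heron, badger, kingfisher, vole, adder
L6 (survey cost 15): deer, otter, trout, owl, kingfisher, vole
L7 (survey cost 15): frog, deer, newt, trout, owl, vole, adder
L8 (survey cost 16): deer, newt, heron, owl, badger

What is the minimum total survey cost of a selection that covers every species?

12

L3, L5 cover every species at survey cost 6 + 6 = 12.
Any cover uses at least 2 transects; among all covering selections none totals below 12.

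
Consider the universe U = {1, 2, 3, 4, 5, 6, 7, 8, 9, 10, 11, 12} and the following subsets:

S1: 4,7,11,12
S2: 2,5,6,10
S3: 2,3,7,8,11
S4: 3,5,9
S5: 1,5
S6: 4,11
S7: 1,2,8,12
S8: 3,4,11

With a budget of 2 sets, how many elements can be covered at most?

8

Choosing S1, S2 covers {2, 4, 5, 6, 7, 10, 11, 12} — 8 elements.
No choice of 2 sets does better; here 1, 3, 8, 9 are left uncovered.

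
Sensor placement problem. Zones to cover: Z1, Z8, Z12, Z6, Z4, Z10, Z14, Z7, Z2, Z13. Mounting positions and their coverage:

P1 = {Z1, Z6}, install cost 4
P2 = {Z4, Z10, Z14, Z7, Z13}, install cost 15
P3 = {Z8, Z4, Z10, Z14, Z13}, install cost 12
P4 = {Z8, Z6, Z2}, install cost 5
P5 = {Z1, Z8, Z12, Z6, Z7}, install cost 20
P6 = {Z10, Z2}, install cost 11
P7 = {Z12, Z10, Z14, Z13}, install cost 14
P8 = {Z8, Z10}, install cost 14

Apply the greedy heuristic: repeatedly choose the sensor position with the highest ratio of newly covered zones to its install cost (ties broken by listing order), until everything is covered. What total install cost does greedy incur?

38

Pick 1: P4 adds 3 new (Z8, Z6, Z2) at install cost 5 (ratio 3/5).
Pick 2: P2 adds 5 new (Z4, Z10, Z14, Z7, Z13) at install cost 15 (ratio 5/15).
Pick 3: P1 adds 1 new (Z1) at install cost 4 (ratio 1/4).
Pick 4: P7 adds 1 new (Z12) at install cost 14 (ratio 1/14).
Greedy total install cost: 5 + 15 + 4 + 14 = 38. (The true optimum is 37, so greedy overshoots here.)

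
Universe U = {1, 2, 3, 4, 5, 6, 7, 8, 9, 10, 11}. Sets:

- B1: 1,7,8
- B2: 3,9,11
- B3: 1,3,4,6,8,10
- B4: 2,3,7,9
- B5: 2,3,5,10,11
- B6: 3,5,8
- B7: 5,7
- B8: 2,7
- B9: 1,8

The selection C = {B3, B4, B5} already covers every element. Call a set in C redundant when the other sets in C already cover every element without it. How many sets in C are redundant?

0

Drop B3: 1, 4, 6, 8 uncovered — not redundant.
Drop B4: 7, 9 uncovered — not redundant.
Drop B5: 5, 11 uncovered — not redundant.
None of the sets in C is redundant.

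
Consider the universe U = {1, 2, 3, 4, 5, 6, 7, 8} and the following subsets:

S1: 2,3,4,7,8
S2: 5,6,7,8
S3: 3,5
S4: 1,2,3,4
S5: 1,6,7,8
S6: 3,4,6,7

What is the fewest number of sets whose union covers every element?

S2, S4 together cover {1, 2, 3, 4, 5, 6, 7, 8} — every element.
No single set contains all 8 elements, so 2 is optimal.

2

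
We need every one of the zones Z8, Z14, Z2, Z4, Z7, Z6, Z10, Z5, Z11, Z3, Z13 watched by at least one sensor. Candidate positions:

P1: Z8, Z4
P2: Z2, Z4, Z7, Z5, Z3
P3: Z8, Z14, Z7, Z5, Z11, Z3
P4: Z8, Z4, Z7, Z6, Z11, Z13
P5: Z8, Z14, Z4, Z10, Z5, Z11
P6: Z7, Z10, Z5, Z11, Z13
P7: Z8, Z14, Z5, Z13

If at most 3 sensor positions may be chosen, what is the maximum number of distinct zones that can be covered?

11

Choosing P2, P4, P5 covers {Z8, Z14, Z2, Z4, Z7, Z6, Z10, Z5, Z11, Z3, Z13} — 11 zones.
That is all 11 zones.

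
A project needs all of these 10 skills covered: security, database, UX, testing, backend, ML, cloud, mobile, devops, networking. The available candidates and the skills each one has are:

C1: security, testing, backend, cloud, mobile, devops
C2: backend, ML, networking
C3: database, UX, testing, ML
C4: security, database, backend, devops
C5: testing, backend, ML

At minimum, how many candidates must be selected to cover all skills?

C1, C2, C3 together cover {security, database, UX, testing, backend, ML, cloud, mobile, devops, networking} — every skill.
No 2 of the 5 candidates cover everything (all 10 pairs fall short), so 3 is minimum.

3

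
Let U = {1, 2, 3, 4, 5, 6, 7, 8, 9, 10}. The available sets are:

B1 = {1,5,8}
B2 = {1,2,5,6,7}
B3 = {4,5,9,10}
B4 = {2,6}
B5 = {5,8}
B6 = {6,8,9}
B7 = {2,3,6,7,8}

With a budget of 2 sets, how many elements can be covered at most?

Choosing B3, B7 covers {2, 3, 4, 5, 6, 7, 8, 9, 10} — 9 elements.
No choice of 2 sets does better; here 1 is left uncovered.

9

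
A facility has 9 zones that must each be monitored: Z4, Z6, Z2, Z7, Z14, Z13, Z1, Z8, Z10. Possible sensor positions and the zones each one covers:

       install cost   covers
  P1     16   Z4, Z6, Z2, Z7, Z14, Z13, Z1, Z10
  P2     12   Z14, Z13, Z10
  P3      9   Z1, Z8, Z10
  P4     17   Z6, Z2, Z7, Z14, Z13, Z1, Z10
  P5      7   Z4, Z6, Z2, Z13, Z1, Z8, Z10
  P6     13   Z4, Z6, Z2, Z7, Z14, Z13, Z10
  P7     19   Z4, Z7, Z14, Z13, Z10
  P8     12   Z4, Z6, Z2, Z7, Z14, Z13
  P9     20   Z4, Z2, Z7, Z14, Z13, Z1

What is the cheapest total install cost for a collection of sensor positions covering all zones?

19

P5, P8 cover every zone at install cost 7 + 12 = 19.
Any cover uses at least 2 sensor positions; among all covering selections none totals below 19.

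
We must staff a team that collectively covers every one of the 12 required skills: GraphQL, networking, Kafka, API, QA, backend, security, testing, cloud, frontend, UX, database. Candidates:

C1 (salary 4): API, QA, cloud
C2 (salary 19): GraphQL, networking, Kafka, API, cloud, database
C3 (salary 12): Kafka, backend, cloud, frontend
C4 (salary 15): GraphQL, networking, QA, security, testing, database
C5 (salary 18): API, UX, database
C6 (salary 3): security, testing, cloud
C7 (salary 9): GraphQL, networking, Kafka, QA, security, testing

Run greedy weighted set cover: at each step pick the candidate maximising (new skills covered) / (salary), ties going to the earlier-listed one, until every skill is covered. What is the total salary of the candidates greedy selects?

46

Pick 1: C6 adds 3 new (security, testing, cloud) at salary 3 (ratio 3/3).
Pick 2: C1 adds 2 new (API, QA) at salary 4 (ratio 2/4).
Pick 3: C7 adds 3 new (GraphQL, networking, Kafka) at salary 9 (ratio 3/9).
Pick 4: C3 adds 2 new (backend, frontend) at salary 12 (ratio 2/12).
Pick 5: C5 adds 2 new (UX, database) at salary 18 (ratio 2/18).
Greedy total salary: 3 + 4 + 9 + 12 + 18 = 46. (The true optimum is 39, so greedy overshoots here.)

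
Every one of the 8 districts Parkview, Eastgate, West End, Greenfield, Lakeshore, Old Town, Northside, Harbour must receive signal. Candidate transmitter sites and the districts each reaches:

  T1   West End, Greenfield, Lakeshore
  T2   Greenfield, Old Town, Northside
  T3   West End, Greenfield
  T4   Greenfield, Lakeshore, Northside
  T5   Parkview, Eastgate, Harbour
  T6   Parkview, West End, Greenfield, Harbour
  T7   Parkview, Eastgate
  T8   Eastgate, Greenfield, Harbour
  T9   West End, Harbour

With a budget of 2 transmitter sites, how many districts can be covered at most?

6

Choosing T1, T5 covers {Parkview, Eastgate, West End, Greenfield, Lakeshore, Harbour} — 6 districts.
No choice of 2 transmitter sites does better; here Old Town, Northside are left uncovered.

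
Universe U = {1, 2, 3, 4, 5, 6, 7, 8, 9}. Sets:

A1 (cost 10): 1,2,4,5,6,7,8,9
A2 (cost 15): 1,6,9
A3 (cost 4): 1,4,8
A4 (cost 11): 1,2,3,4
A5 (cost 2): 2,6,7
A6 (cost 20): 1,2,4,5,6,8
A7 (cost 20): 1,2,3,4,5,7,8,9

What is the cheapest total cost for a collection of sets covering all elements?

A1, A4 cover every element at cost 10 + 11 = 21.
Any cover uses at least 2 sets; among all covering selections none totals below 21.
Greedy by coverage-per-cost would pick A5, A3, A1, A4 for 27 — worse than the optimum 21.

21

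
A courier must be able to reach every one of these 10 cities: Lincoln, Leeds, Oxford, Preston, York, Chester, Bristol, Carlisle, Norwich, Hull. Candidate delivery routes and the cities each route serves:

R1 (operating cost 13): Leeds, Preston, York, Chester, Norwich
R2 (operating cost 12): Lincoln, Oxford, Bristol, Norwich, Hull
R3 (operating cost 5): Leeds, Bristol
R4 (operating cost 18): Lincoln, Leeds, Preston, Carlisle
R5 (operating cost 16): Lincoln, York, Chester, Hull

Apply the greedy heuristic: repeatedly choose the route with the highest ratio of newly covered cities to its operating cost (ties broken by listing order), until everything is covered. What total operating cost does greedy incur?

43

Pick 1: R2 adds 5 new (Lincoln, Oxford, Bristol, Norwich, Hull) at operating cost 12 (ratio 5/12).
Pick 2: R1 adds 4 new (Leeds, Preston, York, Chester) at operating cost 13 (ratio 4/13).
Pick 3: R4 adds 1 new (Carlisle) at operating cost 18 (ratio 1/18).
Greedy total operating cost: 12 + 13 + 18 = 43.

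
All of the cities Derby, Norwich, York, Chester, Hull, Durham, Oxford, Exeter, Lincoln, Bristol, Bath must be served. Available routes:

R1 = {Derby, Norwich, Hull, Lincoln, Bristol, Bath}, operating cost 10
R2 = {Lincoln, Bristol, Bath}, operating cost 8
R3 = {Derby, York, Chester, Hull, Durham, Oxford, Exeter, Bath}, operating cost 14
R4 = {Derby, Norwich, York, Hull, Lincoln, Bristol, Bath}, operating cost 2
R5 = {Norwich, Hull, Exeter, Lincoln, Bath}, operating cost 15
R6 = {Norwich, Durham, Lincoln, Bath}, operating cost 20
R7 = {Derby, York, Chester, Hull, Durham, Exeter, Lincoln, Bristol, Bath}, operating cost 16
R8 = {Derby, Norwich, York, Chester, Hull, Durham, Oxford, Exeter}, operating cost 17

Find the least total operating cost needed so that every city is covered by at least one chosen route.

R3, R4 cover every city at operating cost 14 + 2 = 16.
Any cover uses at least 2 routes; among all covering selections none totals below 16.

16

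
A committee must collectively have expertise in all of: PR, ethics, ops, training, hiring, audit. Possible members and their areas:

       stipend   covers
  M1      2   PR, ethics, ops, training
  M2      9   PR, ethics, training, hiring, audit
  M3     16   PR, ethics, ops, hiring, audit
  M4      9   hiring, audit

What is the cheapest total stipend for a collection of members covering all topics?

11

M1, M2 cover every topic at stipend 2 + 9 = 11.
Any cover uses at least 2 members; among all covering selections none totals below 11.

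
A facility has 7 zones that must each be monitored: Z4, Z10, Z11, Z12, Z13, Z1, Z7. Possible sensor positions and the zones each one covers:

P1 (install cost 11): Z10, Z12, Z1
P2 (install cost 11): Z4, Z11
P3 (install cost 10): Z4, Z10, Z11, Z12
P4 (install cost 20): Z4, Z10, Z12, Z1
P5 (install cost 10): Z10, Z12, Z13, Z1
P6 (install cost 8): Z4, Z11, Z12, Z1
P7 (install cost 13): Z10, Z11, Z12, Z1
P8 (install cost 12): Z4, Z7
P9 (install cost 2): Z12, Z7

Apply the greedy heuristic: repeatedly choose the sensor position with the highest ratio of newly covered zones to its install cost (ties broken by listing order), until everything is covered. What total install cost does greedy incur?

20

Pick 1: P9 adds 2 new (Z12, Z7) at install cost 2 (ratio 2/2).
Pick 2: P6 adds 3 new (Z4, Z11, Z1) at install cost 8 (ratio 3/8).
Pick 3: P5 adds 2 new (Z10, Z13) at install cost 10 (ratio 2/10).
Greedy total install cost: 2 + 8 + 10 = 20.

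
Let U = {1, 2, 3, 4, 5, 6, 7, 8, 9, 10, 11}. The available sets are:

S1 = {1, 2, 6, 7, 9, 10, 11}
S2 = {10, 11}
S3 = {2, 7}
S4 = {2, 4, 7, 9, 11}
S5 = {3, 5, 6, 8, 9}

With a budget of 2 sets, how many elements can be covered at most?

Choosing S1, S5 covers {1, 2, 3, 5, 6, 7, 8, 9, 10, 11} — 10 elements.
No choice of 2 sets does better; here 4 is left uncovered.

10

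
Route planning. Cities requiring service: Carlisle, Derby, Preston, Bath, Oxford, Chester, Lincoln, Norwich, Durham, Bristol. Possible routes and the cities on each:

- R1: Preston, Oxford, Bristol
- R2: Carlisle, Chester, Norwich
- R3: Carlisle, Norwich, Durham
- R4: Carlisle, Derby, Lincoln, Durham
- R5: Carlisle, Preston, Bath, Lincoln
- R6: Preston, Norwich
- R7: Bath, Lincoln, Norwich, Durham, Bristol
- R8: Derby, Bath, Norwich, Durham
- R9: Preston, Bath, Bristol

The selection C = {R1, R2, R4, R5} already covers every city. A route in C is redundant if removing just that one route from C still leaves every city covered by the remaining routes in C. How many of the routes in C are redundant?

Drop R1: Oxford, Bristol uncovered — not redundant.
Drop R2: Chester, Norwich uncovered — not redundant.
Drop R4: Derby, Durham uncovered — not redundant.
Drop R5: Bath uncovered — not redundant.
None of the routes in C is redundant.

0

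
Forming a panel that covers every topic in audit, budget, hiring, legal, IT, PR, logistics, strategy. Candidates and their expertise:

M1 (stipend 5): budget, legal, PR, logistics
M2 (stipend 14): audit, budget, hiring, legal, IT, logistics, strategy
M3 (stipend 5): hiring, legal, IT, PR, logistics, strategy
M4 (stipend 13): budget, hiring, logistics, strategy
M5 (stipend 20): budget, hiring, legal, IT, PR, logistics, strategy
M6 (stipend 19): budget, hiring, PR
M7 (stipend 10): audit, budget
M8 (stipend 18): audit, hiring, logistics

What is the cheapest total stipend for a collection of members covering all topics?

M3, M7 cover every topic at stipend 5 + 10 = 15.
Any cover uses at least 2 members; among all covering selections none totals below 15.
Greedy by coverage-per-stipend would pick M3, M1, M7 for 20 — worse than the optimum 15.

15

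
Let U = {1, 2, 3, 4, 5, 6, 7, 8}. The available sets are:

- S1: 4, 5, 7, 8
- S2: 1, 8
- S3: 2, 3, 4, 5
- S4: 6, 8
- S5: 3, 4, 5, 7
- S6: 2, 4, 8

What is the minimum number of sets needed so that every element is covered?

4

S1, S2, S3, S4 together cover {1, 2, 3, 4, 5, 6, 7, 8} — every element.
No 3 of the 6 sets cover everything (all 20 triples fall short), so 4 is minimum.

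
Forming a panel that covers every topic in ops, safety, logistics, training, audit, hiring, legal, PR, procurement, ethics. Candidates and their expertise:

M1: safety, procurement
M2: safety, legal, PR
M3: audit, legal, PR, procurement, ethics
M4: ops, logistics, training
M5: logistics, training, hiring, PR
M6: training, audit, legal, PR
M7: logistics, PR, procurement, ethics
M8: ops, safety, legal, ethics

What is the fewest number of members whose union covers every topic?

M3, M5, M8 together cover {ops, safety, logistics, training, audit, hiring, legal, PR, procurement, ethics} — every topic.
No 2 of the 8 members cover everything (all 28 pairs fall short), so 3 is minimum.

3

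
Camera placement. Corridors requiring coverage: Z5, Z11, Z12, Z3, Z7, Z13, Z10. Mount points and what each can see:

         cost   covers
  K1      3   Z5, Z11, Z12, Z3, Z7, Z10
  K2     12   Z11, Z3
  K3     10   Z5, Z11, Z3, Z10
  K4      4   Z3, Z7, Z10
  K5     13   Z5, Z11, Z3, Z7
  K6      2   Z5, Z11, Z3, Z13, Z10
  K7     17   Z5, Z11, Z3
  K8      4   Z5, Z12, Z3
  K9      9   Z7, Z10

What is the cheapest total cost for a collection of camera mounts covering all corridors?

5

K1, K6 cover every corridor at cost 3 + 2 = 5.
Any cover uses at least 2 camera mounts; among all covering selections none totals below 5.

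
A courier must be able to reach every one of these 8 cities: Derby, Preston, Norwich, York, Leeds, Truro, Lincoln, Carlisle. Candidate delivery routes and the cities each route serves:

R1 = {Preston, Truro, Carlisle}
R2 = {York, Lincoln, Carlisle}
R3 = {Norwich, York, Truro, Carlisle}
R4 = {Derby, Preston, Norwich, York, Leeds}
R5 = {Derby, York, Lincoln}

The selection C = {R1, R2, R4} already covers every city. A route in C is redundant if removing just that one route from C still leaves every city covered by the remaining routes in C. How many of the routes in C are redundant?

Drop R1: Truro uncovered — not redundant.
Drop R2: Lincoln uncovered — not redundant.
Drop R4: Derby, Norwich, Leeds uncovered — not redundant.
None of the routes in C is redundant.

0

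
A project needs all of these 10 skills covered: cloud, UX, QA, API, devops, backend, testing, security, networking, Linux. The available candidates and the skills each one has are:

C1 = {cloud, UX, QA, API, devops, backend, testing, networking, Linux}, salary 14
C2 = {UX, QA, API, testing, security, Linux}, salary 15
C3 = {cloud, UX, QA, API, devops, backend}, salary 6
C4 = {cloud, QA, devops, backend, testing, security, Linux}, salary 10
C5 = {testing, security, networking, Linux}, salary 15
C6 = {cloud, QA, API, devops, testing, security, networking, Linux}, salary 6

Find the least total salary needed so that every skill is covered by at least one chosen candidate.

12

C3, C6 cover every skill at salary 6 + 6 = 12.
Any cover uses at least 2 candidates; among all covering selections none totals below 12.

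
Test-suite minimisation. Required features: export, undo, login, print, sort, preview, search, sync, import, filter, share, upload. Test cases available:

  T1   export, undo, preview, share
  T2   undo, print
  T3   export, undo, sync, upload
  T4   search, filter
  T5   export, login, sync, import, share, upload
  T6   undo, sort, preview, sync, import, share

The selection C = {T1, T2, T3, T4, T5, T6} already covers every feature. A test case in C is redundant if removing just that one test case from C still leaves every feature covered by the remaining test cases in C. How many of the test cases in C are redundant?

Drop T1: the rest still cover every feature — redundant.
Drop T2: print uncovered — not redundant.
Drop T3: the rest still cover every feature — redundant.
Drop T4: search, filter uncovered — not redundant.
Drop T5: login uncovered — not redundant.
Drop T6: sort uncovered — not redundant.
2 redundant: T1, T3.

2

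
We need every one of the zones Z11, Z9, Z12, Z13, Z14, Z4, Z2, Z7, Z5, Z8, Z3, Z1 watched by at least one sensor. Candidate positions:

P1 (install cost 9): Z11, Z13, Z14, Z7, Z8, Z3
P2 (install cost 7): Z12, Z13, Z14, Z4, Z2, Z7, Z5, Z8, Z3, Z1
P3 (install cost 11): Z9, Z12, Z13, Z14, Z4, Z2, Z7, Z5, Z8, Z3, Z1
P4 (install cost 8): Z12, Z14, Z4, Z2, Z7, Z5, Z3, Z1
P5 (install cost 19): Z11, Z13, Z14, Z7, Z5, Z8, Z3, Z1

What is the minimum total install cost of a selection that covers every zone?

P1, P3 cover every zone at install cost 9 + 11 = 20.
Any cover uses at least 2 sensor positions; among all covering selections none totals below 20.
Greedy by coverage-per-install cost would pick P2, P1, P3 for 27 — worse than the optimum 20.

20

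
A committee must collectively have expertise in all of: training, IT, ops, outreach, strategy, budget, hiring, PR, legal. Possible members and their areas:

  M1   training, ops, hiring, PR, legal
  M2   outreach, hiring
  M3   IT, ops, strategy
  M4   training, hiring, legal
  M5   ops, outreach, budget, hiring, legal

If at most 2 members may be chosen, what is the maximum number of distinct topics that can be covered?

7

Choosing M1, M3 covers {training, IT, ops, strategy, hiring, PR, legal} — 7 topics.
No choice of 2 members does better; here outreach, budget are left uncovered.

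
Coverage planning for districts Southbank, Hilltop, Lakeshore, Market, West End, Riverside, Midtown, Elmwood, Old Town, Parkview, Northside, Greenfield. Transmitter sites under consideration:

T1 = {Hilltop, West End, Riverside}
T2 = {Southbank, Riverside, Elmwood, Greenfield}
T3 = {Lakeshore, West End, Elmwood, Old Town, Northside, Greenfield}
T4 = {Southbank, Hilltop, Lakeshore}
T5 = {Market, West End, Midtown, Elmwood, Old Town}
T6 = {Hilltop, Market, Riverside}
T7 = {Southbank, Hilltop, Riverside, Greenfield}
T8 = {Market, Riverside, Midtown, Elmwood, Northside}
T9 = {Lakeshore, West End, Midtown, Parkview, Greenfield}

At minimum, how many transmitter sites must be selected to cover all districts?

T2, T3, T6, T9 together cover {Southbank, Hilltop, Lakeshore, Market, West End, Riverside, Midtown, Elmwood, Old Town, Parkview, Northside, Greenfield} — every district.
No 3 of the 9 transmitter sites cover everything (all 84 triples fall short), so 4 is minimum.

4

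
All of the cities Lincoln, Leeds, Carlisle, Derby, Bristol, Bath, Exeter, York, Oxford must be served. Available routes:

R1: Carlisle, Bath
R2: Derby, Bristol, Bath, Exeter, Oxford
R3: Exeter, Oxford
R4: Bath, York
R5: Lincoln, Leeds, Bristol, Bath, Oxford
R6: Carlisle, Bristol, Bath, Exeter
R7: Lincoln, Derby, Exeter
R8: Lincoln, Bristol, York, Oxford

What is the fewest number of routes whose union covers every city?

R1, R2, R4, R5 together cover {Lincoln, Leeds, Carlisle, Derby, Bristol, Bath, Exeter, York, Oxford} — every city.
No 3 of the 8 routes cover everything (all 56 triples fall short), so 4 is minimum.

4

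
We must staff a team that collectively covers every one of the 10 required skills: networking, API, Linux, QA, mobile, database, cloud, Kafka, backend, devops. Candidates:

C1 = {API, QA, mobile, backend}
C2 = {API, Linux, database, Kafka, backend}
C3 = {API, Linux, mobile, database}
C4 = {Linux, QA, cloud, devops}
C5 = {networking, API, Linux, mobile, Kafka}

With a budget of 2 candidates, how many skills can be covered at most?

Choosing C2, C4 covers {API, Linux, QA, database, cloud, Kafka, backend, devops} — 8 skills.
No choice of 2 candidates does better; here networking, mobile are left uncovered.

8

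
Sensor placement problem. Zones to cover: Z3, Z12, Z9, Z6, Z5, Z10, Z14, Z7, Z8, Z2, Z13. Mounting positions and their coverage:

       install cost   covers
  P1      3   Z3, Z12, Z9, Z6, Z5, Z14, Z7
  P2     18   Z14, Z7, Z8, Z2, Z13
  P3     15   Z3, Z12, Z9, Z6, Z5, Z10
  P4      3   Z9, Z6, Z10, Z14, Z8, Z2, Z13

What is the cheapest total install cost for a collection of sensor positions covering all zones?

P1, P4 cover every zone at install cost 3 + 3 = 6.
Any cover uses at least 2 sensor positions; among all covering selections none totals below 6.

6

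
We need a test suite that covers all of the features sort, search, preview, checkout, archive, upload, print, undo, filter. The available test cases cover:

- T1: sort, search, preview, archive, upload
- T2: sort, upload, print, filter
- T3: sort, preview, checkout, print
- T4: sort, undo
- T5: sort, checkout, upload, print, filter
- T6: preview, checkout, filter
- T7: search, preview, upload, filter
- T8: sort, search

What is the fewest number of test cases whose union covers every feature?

3

T1, T4, T5 together cover {sort, search, preview, checkout, archive, upload, print, undo, filter} — every feature.
No 2 of the 8 test cases cover everything (all 28 pairs fall short), so 3 is minimum.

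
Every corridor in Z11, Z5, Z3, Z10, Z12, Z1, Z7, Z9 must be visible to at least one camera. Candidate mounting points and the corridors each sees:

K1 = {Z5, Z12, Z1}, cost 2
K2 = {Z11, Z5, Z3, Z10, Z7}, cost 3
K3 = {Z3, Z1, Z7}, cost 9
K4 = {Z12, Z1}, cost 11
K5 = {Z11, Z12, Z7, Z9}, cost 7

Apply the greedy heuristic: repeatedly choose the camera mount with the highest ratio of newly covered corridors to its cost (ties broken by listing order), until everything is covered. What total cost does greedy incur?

Pick 1: K2 adds 5 new (Z11, Z5, Z3, Z10, Z7) at cost 3 (ratio 5/3).
Pick 2: K1 adds 2 new (Z12, Z1) at cost 2 (ratio 2/2).
Pick 3: K5 adds 1 new (Z9) at cost 7 (ratio 1/7).
Greedy total cost: 3 + 2 + 7 = 12.

12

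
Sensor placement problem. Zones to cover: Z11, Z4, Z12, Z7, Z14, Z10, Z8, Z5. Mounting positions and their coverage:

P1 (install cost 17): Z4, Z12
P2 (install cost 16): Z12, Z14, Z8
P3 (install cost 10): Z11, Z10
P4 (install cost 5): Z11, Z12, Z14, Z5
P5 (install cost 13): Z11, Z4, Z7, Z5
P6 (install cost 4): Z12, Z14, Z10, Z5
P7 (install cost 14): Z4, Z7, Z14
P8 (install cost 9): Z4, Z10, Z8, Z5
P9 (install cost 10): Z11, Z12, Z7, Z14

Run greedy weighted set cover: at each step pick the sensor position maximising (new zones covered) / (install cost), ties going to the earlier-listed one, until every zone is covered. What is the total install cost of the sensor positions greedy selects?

Pick 1: P6 adds 4 new (Z12, Z14, Z10, Z5) at install cost 4 (ratio 4/4).
Pick 2: P5 adds 3 new (Z11, Z4, Z7) at install cost 13 (ratio 3/13).
Pick 3: P8 adds 1 new (Z8) at install cost 9 (ratio 1/9).
Greedy total install cost: 4 + 13 + 9 = 26. (The true optimum is 19, so greedy overshoots here.)

26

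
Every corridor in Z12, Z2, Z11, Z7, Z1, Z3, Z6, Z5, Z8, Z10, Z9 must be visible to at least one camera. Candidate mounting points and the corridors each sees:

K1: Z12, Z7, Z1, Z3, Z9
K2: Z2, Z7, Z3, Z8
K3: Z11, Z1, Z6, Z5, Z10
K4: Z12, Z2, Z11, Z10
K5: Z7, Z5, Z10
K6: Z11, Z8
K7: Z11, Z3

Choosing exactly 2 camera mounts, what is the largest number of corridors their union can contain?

9

Choosing K1, K3 covers {Z12, Z11, Z7, Z1, Z3, Z6, Z5, Z10, Z9} — 9 corridors.
No choice of 2 camera mounts does better; here Z2, Z8 are left uncovered.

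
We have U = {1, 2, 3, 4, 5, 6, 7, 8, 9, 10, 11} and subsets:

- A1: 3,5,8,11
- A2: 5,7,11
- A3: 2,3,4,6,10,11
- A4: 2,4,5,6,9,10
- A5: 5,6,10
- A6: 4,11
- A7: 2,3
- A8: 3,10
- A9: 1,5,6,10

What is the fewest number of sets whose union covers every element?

A1, A2, A4, A9 together cover {1, 2, 3, 4, 5, 6, 7, 8, 9, 10, 11} — every element.
No 3 of the 9 sets cover everything (all 84 triples fall short), so 4 is minimum.

4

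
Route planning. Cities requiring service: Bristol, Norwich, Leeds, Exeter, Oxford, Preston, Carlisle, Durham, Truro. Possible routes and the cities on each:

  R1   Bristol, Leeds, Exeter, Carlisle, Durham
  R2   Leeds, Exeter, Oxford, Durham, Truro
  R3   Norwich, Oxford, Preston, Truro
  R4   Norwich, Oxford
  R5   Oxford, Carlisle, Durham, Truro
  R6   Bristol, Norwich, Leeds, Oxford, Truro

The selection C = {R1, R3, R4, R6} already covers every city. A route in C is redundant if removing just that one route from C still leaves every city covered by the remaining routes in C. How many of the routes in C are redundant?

2

Drop R1: Exeter, Carlisle, Durham uncovered — not redundant.
Drop R3: Preston uncovered — not redundant.
Drop R4: the rest still cover every city — redundant.
Drop R6: the rest still cover every city — redundant.
2 redundant: R4, R6.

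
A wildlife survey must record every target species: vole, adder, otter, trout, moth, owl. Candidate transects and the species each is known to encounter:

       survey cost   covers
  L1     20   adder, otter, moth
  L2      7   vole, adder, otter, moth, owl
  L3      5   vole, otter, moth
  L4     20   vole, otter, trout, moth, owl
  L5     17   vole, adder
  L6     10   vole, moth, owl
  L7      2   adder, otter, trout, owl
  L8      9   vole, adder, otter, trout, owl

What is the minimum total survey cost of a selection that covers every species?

7

L3, L7 cover every species at survey cost 5 + 2 = 7.
Any cover uses at least 2 transects; among all covering selections none totals below 7.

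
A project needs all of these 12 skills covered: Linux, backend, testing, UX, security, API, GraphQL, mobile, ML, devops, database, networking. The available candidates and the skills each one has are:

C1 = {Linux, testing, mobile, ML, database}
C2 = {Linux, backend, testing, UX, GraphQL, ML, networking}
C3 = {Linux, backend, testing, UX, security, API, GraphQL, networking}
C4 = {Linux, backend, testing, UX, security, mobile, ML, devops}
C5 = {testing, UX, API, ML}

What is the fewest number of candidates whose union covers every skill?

C1, C3, C4 together cover {Linux, backend, testing, UX, security, API, GraphQL, mobile, ML, devops, database, networking} — every skill.
No 2 of the 5 candidates cover everything (all 10 pairs fall short), so 3 is minimum.

3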